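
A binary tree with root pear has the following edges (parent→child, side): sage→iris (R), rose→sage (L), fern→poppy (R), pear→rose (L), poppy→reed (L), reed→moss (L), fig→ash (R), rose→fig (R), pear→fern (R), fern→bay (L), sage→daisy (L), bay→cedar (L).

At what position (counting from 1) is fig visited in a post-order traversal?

5

Post-order visits the left subtree, then the right subtree, then the node.
At pear: go left to rose.
  At rose: go left to sage.
    At sage: go left to daisy.
      daisy is a leaf — visit daisy.
    At sage: go right to iris.
      iris is a leaf — visit iris.
    Visit sage.
  At rose: go right to fig.
    At fig: no left child.
    At fig: go right to ash.
      ash is a leaf — visit ash.
    Visit fig.
  Visit rose.
At pear: go right to fern.
  At fern: go left to bay.
    At bay: go left to cedar.
      cedar is a leaf — visit cedar.
    At bay: no right child.
    Visit bay.
  At fern: go right to poppy.
    At poppy: go left to reed.
      At reed: go left to moss.
        moss is a leaf — visit moss.
      At reed: no right child.
      Visit reed.
    At poppy: no right child.
    Visit poppy.
  Visit fern.
Visit pear.
Full post-order sequence: daisy, iris, sage, ash, fig, rose, cedar, bay, moss, reed, poppy, fern, pear.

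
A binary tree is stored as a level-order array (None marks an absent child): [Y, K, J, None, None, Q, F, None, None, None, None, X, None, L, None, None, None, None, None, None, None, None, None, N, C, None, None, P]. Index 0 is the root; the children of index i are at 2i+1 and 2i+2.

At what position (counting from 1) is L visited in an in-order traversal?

9

In-order visits the left subtree, then the node, then the right subtree.
At Y: go left to K.
  K is a leaf — visit K.
Visit Y.
At Y: go right to J.
  At J: go left to Q.
    At Q: go left to X.
      At X: go left to N.
        N is a leaf — visit N.
      Visit X.
      At X: go right to C.
        C is a leaf — visit C.
    Visit Q.
    At Q: no right child.
  Visit J.
  At J: go right to F.
    At F: go left to L.
      At L: go left to P.
        P is a leaf — visit P.
      Visit L.
      At L: no right child.
    Visit F.
    At F: no right child.
Full in-order sequence: K, Y, N, X, C, Q, J, P, L, F.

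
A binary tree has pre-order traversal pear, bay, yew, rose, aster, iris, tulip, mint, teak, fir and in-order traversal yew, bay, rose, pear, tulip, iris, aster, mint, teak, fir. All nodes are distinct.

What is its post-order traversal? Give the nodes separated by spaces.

yew rose bay tulip iris fir teak mint aster pear

The first element of pre-order is the root; it splits in-order into left and right subtrees.
Root pear: left subtree has 3 nodes {yew, bay, rose}, right has 6 {tulip, iris, aster, mint, teak, fir}.
  Root bay: left subtree has 1 node {yew}, right has 1 {rose}.
  Root aster: left subtree has 2 nodes {tulip, iris}, right has 3 {mint, teak, fir}.
    Root iris: left subtree has 1 node {tulip}, right has 0 { }.
    Root mint: left subtree has 0 nodes { }, right has 2 {teak, fir}.
      Root teak: left subtree has 0 nodes { }, right has 1 {fir}.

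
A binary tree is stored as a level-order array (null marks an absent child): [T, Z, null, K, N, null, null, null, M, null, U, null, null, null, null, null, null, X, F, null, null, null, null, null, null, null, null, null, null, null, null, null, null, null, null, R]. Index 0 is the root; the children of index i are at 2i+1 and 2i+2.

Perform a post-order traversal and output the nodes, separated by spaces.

R X F M K U N Z T

Post-order visits the left subtree, then the right subtree, then the node.
At T: go left to Z.
  At Z: go left to K.
    At K: no left child.
    At K: go right to M.
      At M: go left to X.
        At X: go left to R.
          R is a leaf — visit R.
        At X: no right child.
        Visit X.
      At M: go right to F.
        F is a leaf — visit F.
      Visit M.
    Visit K.
  At Z: go right to N.
    At N: no left child.
    At N: go right to U.
      U is a leaf — visit U.
    Visit N.
  Visit Z.
At T: no right child.
Visit T.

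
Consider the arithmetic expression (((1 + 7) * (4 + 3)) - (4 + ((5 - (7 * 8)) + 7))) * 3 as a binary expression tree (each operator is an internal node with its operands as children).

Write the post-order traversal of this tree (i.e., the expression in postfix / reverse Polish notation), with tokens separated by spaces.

Post-order on an expression tree gives postfix notation: for each operator, emit left operand, right operand, then the operator.

1 7 + 4 3 + * 4 5 7 8 * - 7 + + - 3 *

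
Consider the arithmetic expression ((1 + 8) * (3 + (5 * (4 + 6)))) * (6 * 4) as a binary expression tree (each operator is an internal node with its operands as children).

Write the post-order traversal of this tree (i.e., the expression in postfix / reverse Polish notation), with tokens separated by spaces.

1 8 + 3 5 4 6 + * + * 6 4 * *

Post-order on an expression tree gives postfix notation: for each operator, emit left operand, right operand, then the operator.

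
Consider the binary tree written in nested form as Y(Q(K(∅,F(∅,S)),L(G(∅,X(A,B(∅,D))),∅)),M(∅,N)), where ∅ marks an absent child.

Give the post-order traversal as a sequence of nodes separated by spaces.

Post-order visits the left subtree, then the right subtree, then the node.
At Y: go left to Q.
  At Q: go left to K.
    At K: no left child.
    At K: go right to F.
      At F: no left child.
      At F: go right to S.
        S is a leaf — visit S.
      Visit F.
    Visit K.
  At Q: go right to L.
    At L: go left to G.
      At G: no left child.
      At G: go right to X.
        At X: go left to A.
          A is a leaf — visit A.
        At X: go right to B.
          At B: no left child.
          At B: go right to D.
            D is a leaf — visit D.
          Visit B.
        Visit X.
      Visit G.
    At L: no right child.
    Visit L.
  Visit Q.
At Y: go right to M.
  At M: no left child.
  At M: go right to N.
    N is a leaf — visit N.
  Visit M.
Visit Y.

S F K A D B X G L Q N M Y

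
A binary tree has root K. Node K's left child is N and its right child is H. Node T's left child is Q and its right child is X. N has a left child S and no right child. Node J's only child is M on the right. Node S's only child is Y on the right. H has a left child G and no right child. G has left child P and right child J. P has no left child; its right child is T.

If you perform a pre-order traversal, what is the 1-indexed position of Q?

9

Pre-order visits the node, then its left subtree, then its right subtree.
Visit K.
At K: go left to N.
  Visit N.
  At N: go left to S.
    Visit S.
    At S: no left child.
    At S: go right to Y.
      Y is a leaf — visit Y.
  At N: no right child.
At K: go right to H.
  Visit H.
  At H: go left to G.
    Visit G.
    At G: go left to P.
      Visit P.
      At P: no left child.
      At P: go right to T.
        Visit T.
        At T: go left to Q.
          Q is a leaf — visit Q.
        At T: go right to X.
          X is a leaf — visit X.
    At G: go right to J.
      Visit J.
      At J: no left child.
      At J: go right to M.
        M is a leaf — visit M.
  At H: no right child.
Full pre-order sequence: K, N, S, Y, H, G, P, T, Q, X, J, M.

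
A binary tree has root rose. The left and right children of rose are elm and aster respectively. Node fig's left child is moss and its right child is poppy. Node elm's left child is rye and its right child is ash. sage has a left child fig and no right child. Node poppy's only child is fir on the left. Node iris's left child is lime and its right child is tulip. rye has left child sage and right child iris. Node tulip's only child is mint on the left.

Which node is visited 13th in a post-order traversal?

aster

Post-order visits the left subtree, then the right subtree, then the node.
At rose: go left to elm.
  At elm: go left to rye.
    At rye: go left to sage.
      At sage: go left to fig.
        At fig: go left to moss.
          moss is a leaf — visit moss.
        At fig: go right to poppy.
          At poppy: go left to fir.
            fir is a leaf — visit fir.
          At poppy: no right child.
          Visit poppy.
        Visit fig.
      At sage: no right child.
      Visit sage.
    At rye: go right to iris.
      At iris: go left to lime.
        lime is a leaf — visit lime.
      At iris: go right to tulip.
        At tulip: go left to mint.
          mint is a leaf — visit mint.
        At tulip: no right child.
        Visit tulip.
      Visit iris.
    Visit rye.
  At elm: go right to ash.
    ash is a leaf — visit ash.
  Visit elm.
At rose: go right to aster.
  aster is a leaf — visit aster.
Visit rose.
Full post-order sequence: moss, fir, poppy, fig, sage, lime, mint, tulip, iris, rye, ash, elm, aster, rose.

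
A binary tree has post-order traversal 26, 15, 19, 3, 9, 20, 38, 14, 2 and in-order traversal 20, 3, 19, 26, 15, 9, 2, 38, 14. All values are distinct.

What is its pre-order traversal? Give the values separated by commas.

2, 20, 9, 3, 19, 15, 26, 14, 38

The last element of post-order is the root; it splits in-order into left and right subtrees.
Root 2: left subtree has 6 nodes {20, 3, 19, 26, 15, 9}, right has 2 {38, 14}.
  Root 20: left subtree has 0 nodes { }, right has 5 {3, 19, 26, 15, 9}.
    Root 9: left subtree has 4 nodes {3, 19, 26, 15}, right has 0 { }.
      Root 3: left subtree has 0 nodes { }, right has 3 {19, 26, 15}.
        Root 19: left subtree has 0 nodes { }, right has 2 {26, 15}.
          Root 15: left subtree has 1 node {26}, right has 0 { }.
  Root 14: left subtree has 1 node {38}, right has 0 { }.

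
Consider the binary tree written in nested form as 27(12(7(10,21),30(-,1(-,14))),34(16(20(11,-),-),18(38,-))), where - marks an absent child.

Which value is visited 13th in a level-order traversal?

Level-order visits nodes level by level from the root, left to right within each level.
Level 0: 27
Level 1: 12, 34
Level 2: 7, 30, 16, 18
Level 3: 10, 21, 1, 20, 38
Level 4: 14, 11
Full level-order sequence: 27, 12, 34, 7, 30, 16, 18, 10, 21, 1, 20, 38, 14, 11.

14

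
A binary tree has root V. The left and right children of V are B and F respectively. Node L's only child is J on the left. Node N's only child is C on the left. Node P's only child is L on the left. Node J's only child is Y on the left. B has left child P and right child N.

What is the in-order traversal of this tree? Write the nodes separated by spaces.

Y J L P B C N V F

In-order visits the left subtree, then the node, then the right subtree.
At V: go left to B.
  At B: go left to P.
    At P: go left to L.
      At L: go left to J.
        At J: go left to Y.
          Y is a leaf — visit Y.
        Visit J.
        At J: no right child.
      Visit L.
      At L: no right child.
    Visit P.
    At P: no right child.
  Visit B.
  At B: go right to N.
    At N: go left to C.
      C is a leaf — visit C.
    Visit N.
    At N: no right child.
Visit V.
At V: go right to F.
  F is a leaf — visit F.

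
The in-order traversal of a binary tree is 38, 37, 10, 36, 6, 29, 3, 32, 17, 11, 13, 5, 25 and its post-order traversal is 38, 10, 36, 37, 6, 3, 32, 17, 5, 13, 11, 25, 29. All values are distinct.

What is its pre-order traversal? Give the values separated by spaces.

The last element of post-order is the root; it splits in-order into left and right subtrees.
Root 29: left subtree has 5 nodes {38, 37, 10, 36, 6}, right has 7 {3, 32, 17, 11, 13, 5, 25}.
  Root 6: left subtree has 4 nodes {38, 37, 10, 36}, right has 0 { }.
    Root 37: left subtree has 1 node {38}, right has 2 {10, 36}.
      Root 36: left subtree has 1 node {10}, right has 0 { }.
  Root 25: left subtree has 6 nodes {3, 32, 17, 11, 13, 5}, right has 0 { }.
    Root 11: left subtree has 3 nodes {3, 32, 17}, right has 2 {13, 5}.
      Root 17: left subtree has 2 nodes {3, 32}, right has 0 { }.
        Root 32: left subtree has 1 node {3}, right has 0 { }.
      Root 13: left subtree has 0 nodes { }, right has 1 {5}.

29 6 37 38 36 10 25 11 17 32 3 13 5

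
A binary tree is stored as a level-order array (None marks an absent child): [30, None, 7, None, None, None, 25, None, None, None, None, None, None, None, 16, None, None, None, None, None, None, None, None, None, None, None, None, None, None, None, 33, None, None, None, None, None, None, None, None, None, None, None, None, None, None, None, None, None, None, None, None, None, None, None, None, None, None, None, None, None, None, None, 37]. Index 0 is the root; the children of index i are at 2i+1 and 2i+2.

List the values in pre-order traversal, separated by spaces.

30 7 25 16 33 37

Pre-order visits the node, then its left subtree, then its right subtree.
Visit 30.
At 30: no left child.
At 30: go right to 7.
  Visit 7.
  At 7: no left child.
  At 7: go right to 25.
    Visit 25.
    At 25: no left child.
    At 25: go right to 16.
      Visit 16.
      At 16: no left child.
      At 16: go right to 33.
        Visit 33.
        At 33: no left child.
        At 33: go right to 37.
          37 is a leaf — visit 37.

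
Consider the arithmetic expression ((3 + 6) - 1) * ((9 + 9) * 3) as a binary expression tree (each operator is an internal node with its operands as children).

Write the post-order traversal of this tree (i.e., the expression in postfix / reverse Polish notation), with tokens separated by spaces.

Post-order on an expression tree gives postfix notation: for each operator, emit left operand, right operand, then the operator.

3 6 + 1 - 9 9 + 3 * *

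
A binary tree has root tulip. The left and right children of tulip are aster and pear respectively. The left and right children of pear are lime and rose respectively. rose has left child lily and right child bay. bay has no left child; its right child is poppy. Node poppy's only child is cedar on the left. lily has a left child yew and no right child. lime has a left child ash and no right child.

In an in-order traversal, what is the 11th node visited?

In-order visits the left subtree, then the node, then the right subtree.
At tulip: go left to aster.
  aster is a leaf — visit aster.
Visit tulip.
At tulip: go right to pear.
  At pear: go left to lime.
    At lime: go left to ash.
      ash is a leaf — visit ash.
    Visit lime.
    At lime: no right child.
  Visit pear.
  At pear: go right to rose.
    At rose: go left to lily.
      At lily: go left to yew.
        yew is a leaf — visit yew.
      Visit lily.
      At lily: no right child.
    Visit rose.
    At rose: go right to bay.
      At bay: no left child.
      Visit bay.
      At bay: go right to poppy.
        At poppy: go left to cedar.
          cedar is a leaf — visit cedar.
        Visit poppy.
        At poppy: no right child.
Full in-order sequence: aster, tulip, ash, lime, pear, yew, lily, rose, bay, cedar, poppy.

poppy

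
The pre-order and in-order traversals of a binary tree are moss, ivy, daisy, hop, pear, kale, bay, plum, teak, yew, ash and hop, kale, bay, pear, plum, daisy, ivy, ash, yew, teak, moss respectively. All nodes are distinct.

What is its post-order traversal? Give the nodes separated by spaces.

The first element of pre-order is the root; it splits in-order into left and right subtrees.
Root moss: left subtree has 10 nodes {hop, kale, bay, pear, plum, daisy, ivy, ash, yew, teak}, right has 0 { }.
  Root ivy: left subtree has 6 nodes {hop, kale, bay, pear, plum, daisy}, right has 3 {ash, yew, teak}.
    Root daisy: left subtree has 5 nodes {hop, kale, bay, pear, plum}, right has 0 { }.
      Root hop: left subtree has 0 nodes { }, right has 4 {kale, bay, pear, plum}.
        Root pear: left subtree has 2 nodes {kale, bay}, right has 1 {plum}.
          Root kale: left subtree has 0 nodes { }, right has 1 {bay}.
    Root teak: left subtree has 2 nodes {ash, yew}, right has 0 { }.
      Root yew: left subtree has 1 node {ash}, right has 0 { }.

bay kale plum pear hop daisy ash yew teak ivy moss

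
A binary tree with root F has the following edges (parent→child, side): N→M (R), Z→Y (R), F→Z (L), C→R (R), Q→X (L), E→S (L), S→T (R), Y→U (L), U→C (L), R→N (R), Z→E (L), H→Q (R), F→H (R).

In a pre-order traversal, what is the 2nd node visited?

Pre-order visits the node, then its left subtree, then its right subtree.
Visit F.
At F: go left to Z.
  Visit Z.
  At Z: go left to E.
    Visit E.
    At E: go left to S.
      Visit S.
      At S: no left child.
      At S: go right to T.
        T is a leaf — visit T.
    At E: no right child.
  At Z: go right to Y.
    Visit Y.
    At Y: go left to U.
      Visit U.
      At U: go left to C.
        Visit C.
        At C: no left child.
        At C: go right to R.
          Visit R.
          At R: no left child.
          At R: go right to N.
            Visit N.
            At N: no left child.
            At N: go right to M.
              M is a leaf — visit M.
      At U: no right child.
    At Y: no right child.
At F: go right to H.
  Visit H.
  At H: no left child.
  At H: go right to Q.
    Visit Q.
    At Q: go left to X.
      X is a leaf — visit X.
    At Q: no right child.
Full pre-order sequence: F, Z, E, S, T, Y, U, C, R, N, M, H, Q, X.

Z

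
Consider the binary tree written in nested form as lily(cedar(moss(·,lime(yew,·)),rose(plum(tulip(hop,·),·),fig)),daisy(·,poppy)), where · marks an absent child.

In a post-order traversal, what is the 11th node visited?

daisy

Post-order visits the left subtree, then the right subtree, then the node.
At lily: go left to cedar.
  At cedar: go left to moss.
    At moss: no left child.
    At moss: go right to lime.
      At lime: go left to yew.
        yew is a leaf — visit yew.
      At lime: no right child.
      Visit lime.
    Visit moss.
  At cedar: go right to rose.
    At rose: go left to plum.
      At plum: go left to tulip.
        At tulip: go left to hop.
          hop is a leaf — visit hop.
        At tulip: no right child.
        Visit tulip.
      At plum: no right child.
      Visit plum.
    At rose: go right to fig.
      fig is a leaf — visit fig.
    Visit rose.
  Visit cedar.
At lily: go right to daisy.
  At daisy: no left child.
  At daisy: go right to poppy.
    poppy is a leaf — visit poppy.
  Visit daisy.
Visit lily.
Full post-order sequence: yew, lime, moss, hop, tulip, plum, fig, rose, cedar, poppy, daisy, lily.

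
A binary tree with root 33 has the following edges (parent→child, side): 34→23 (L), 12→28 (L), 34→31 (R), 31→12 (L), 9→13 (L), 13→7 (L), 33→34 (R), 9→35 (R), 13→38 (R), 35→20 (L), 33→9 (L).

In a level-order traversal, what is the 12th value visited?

28

Level-order visits nodes level by level from the root, left to right within each level.
Level 0: 33
Level 1: 9, 34
Level 2: 13, 35, 23, 31
Level 3: 7, 38, 20, 12
Level 4: 28
Full level-order sequence: 33, 9, 34, 13, 35, 23, 31, 7, 38, 20, 12, 28.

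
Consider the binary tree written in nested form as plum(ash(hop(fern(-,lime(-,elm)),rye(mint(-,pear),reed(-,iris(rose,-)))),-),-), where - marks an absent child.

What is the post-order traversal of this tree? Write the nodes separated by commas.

elm, lime, fern, pear, mint, rose, iris, reed, rye, hop, ash, plum

Post-order visits the left subtree, then the right subtree, then the node.
At plum: go left to ash.
  At ash: go left to hop.
    At hop: go left to fern.
      At fern: no left child.
      At fern: go right to lime.
        At lime: no left child.
        At lime: go right to elm.
          elm is a leaf — visit elm.
        Visit lime.
      Visit fern.
    At hop: go right to rye.
      At rye: go left to mint.
        At mint: no left child.
        At mint: go right to pear.
          pear is a leaf — visit pear.
        Visit mint.
      At rye: go right to reed.
        At reed: no left child.
        At reed: go right to iris.
          At iris: go left to rose.
            rose is a leaf — visit rose.
          At iris: no right child.
          Visit iris.
        Visit reed.
      Visit rye.
    Visit hop.
  At ash: no right child.
  Visit ash.
At plum: no right child.
Visit plum.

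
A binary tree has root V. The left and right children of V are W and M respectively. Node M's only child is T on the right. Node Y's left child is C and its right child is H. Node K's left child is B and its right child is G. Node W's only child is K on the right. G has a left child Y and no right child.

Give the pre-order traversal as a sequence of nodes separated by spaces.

V W K B G Y C H M T

Pre-order visits the node, then its left subtree, then its right subtree.
Visit V.
At V: go left to W.
  Visit W.
  At W: no left child.
  At W: go right to K.
    Visit K.
    At K: go left to B.
      B is a leaf — visit B.
    At K: go right to G.
      Visit G.
      At G: go left to Y.
        Visit Y.
        At Y: go left to C.
          C is a leaf — visit C.
        At Y: go right to H.
          H is a leaf — visit H.
      At G: no right child.
At V: go right to M.
  Visit M.
  At M: no left child.
  At M: go right to T.
    T is a leaf — visit T.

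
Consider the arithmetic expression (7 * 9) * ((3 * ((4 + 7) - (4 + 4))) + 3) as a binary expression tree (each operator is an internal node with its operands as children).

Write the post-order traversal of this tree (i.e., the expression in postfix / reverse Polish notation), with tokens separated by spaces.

7 9 * 3 4 7 + 4 4 + - * 3 + *

Post-order on an expression tree gives postfix notation: for each operator, emit left operand, right operand, then the operator.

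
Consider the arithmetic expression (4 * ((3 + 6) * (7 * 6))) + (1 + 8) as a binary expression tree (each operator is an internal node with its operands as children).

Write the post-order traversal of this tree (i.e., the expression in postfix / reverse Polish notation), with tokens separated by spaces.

Post-order on an expression tree gives postfix notation: for each operator, emit left operand, right operand, then the operator.

4 3 6 + 7 6 * * * 1 8 + +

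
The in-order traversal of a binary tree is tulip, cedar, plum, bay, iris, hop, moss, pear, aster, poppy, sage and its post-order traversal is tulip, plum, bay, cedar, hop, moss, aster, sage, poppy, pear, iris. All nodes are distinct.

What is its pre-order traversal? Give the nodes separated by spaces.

iris cedar tulip bay plum pear moss hop poppy aster sage

The last element of post-order is the root; it splits in-order into left and right subtrees.
Root iris: left subtree has 4 nodes {tulip, cedar, plum, bay}, right has 6 {hop, moss, pear, aster, poppy, sage}.
  Root cedar: left subtree has 1 node {tulip}, right has 2 {plum, bay}.
    Root bay: left subtree has 1 node {plum}, right has 0 { }.
  Root pear: left subtree has 2 nodes {hop, moss}, right has 3 {aster, poppy, sage}.
    Root moss: left subtree has 1 node {hop}, right has 0 { }.
    Root poppy: left subtree has 1 node {aster}, right has 1 {sage}.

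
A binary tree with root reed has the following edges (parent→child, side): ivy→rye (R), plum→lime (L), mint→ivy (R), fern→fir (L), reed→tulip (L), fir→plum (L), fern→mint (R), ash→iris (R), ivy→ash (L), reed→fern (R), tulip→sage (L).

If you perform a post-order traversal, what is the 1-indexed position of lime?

Post-order visits the left subtree, then the right subtree, then the node.
At reed: go left to tulip.
  At tulip: go left to sage.
    sage is a leaf — visit sage.
  At tulip: no right child.
  Visit tulip.
At reed: go right to fern.
  At fern: go left to fir.
    At fir: go left to plum.
      At plum: go left to lime.
        lime is a leaf — visit lime.
      At plum: no right child.
      Visit plum.
    At fir: no right child.
    Visit fir.
  At fern: go right to mint.
    At mint: no left child.
    At mint: go right to ivy.
      At ivy: go left to ash.
        At ash: no left child.
        At ash: go right to iris.
          iris is a leaf — visit iris.
        Visit ash.
      At ivy: go right to rye.
        rye is a leaf — visit rye.
      Visit ivy.
    Visit mint.
  Visit fern.
Visit reed.
Full post-order sequence: sage, tulip, lime, plum, fir, iris, ash, rye, ivy, mint, fern, reed.

3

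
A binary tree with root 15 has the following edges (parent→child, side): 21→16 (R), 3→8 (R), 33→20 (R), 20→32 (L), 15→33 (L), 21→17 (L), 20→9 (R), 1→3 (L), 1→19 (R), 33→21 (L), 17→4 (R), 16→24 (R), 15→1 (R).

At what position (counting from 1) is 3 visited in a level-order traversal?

6

Level-order visits nodes level by level from the root, left to right within each level.
Level 0: 15
Level 1: 33, 1
Level 2: 21, 20, 3, 19
Level 3: 17, 16, 32, 9, 8
Level 4: 4, 24
Full level-order sequence: 15, 33, 1, 21, 20, 3, 19, 17, 16, 32, 9, 8, 4, 24.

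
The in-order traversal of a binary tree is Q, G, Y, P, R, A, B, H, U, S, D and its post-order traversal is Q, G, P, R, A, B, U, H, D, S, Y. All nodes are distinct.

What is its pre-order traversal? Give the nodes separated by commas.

The last element of post-order is the root; it splits in-order into left and right subtrees.
Root Y: left subtree has 2 nodes {Q, G}, right has 8 {P, R, A, B, H, U, S, D}.
  Root G: left subtree has 1 node {Q}, right has 0 { }.
  Root S: left subtree has 6 nodes {P, R, A, B, H, U}, right has 1 {D}.
    Root H: left subtree has 4 nodes {P, R, A, B}, right has 1 {U}.
      Root B: left subtree has 3 nodes {P, R, A}, right has 0 { }.
        Root A: left subtree has 2 nodes {P, R}, right has 0 { }.
          Root R: left subtree has 1 node {P}, right has 0 { }.

Y, G, Q, S, H, B, A, R, P, U, D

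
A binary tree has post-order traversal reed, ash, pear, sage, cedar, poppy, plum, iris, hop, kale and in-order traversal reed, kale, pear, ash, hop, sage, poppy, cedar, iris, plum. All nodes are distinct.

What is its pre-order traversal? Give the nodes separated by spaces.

The last element of post-order is the root; it splits in-order into left and right subtrees.
Root kale: left subtree has 1 node {reed}, right has 8 {pear, ash, hop, sage, poppy, cedar, iris, plum}.
  Root hop: left subtree has 2 nodes {pear, ash}, right has 5 {sage, poppy, cedar, iris, plum}.
    Root pear: left subtree has 0 nodes { }, right has 1 {ash}.
    Root iris: left subtree has 3 nodes {sage, poppy, cedar}, right has 1 {plum}.
      Root poppy: left subtree has 1 node {sage}, right has 1 {cedar}.

kale reed hop pear ash iris poppy sage cedar plum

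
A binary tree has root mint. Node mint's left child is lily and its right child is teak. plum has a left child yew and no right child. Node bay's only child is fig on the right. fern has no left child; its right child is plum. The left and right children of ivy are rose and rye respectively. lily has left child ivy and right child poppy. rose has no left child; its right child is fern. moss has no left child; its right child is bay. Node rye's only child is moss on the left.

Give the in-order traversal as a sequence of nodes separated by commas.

In-order visits the left subtree, then the node, then the right subtree.
At mint: go left to lily.
  At lily: go left to ivy.
    At ivy: go left to rose.
      At rose: no left child.
      Visit rose.
      At rose: go right to fern.
        At fern: no left child.
        Visit fern.
        At fern: go right to plum.
          At plum: go left to yew.
            yew is a leaf — visit yew.
          Visit plum.
          At plum: no right child.
    Visit ivy.
    At ivy: go right to rye.
      At rye: go left to moss.
        At moss: no left child.
        Visit moss.
        At moss: go right to bay.
          At bay: no left child.
          Visit bay.
          At bay: go right to fig.
            fig is a leaf — visit fig.
      Visit rye.
      At rye: no right child.
  Visit lily.
  At lily: go right to poppy.
    poppy is a leaf — visit poppy.
Visit mint.
At mint: go right to teak.
  teak is a leaf — visit teak.

rose, fern, yew, plum, ivy, moss, bay, fig, rye, lily, poppy, mint, teak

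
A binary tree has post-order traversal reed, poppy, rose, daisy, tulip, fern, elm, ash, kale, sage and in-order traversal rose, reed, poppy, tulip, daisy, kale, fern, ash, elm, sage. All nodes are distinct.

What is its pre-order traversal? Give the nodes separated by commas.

sage, kale, tulip, rose, poppy, reed, daisy, ash, fern, elm

The last element of post-order is the root; it splits in-order into left and right subtrees.
Root sage: left subtree has 9 nodes {rose, reed, poppy, tulip, daisy, kale, fern, ash, elm}, right has 0 { }.
  Root kale: left subtree has 5 nodes {rose, reed, poppy, tulip, daisy}, right has 3 {fern, ash, elm}.
    Root tulip: left subtree has 3 nodes {rose, reed, poppy}, right has 1 {daisy}.
      Root rose: left subtree has 0 nodes { }, right has 2 {reed, poppy}.
        Root poppy: left subtree has 1 node {reed}, right has 0 { }.
    Root ash: left subtree has 1 node {fern}, right has 1 {elm}.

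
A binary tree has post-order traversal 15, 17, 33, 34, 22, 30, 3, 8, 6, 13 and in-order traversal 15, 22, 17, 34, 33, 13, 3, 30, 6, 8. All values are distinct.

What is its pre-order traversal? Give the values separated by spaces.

13 22 15 34 17 33 6 3 30 8

The last element of post-order is the root; it splits in-order into left and right subtrees.
Root 13: left subtree has 5 nodes {15, 22, 17, 34, 33}, right has 4 {3, 30, 6, 8}.
  Root 22: left subtree has 1 node {15}, right has 3 {17, 34, 33}.
    Root 34: left subtree has 1 node {17}, right has 1 {33}.
  Root 6: left subtree has 2 nodes {3, 30}, right has 1 {8}.
    Root 3: left subtree has 0 nodes { }, right has 1 {30}.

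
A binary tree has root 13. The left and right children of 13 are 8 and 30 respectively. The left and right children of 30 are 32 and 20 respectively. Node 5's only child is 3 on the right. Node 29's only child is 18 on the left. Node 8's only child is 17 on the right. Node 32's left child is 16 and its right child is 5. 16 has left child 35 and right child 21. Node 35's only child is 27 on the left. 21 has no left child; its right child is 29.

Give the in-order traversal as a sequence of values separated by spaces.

8 17 13 27 35 16 21 18 29 32 5 3 30 20

In-order visits the left subtree, then the node, then the right subtree.
At 13: go left to 8.
  At 8: no left child.
  Visit 8.
  At 8: go right to 17.
    17 is a leaf — visit 17.
Visit 13.
At 13: go right to 30.
  At 30: go left to 32.
    At 32: go left to 16.
      At 16: go left to 35.
        At 35: go left to 27.
          27 is a leaf — visit 27.
        Visit 35.
        At 35: no right child.
      Visit 16.
      At 16: go right to 21.
        At 21: no left child.
        Visit 21.
        At 21: go right to 29.
          At 29: go left to 18.
            18 is a leaf — visit 18.
          Visit 29.
          At 29: no right child.
    Visit 32.
    At 32: go right to 5.
      At 5: no left child.
      Visit 5.
      At 5: go right to 3.
        3 is a leaf — visit 3.
  Visit 30.
  At 30: go right to 20.
    20 is a leaf — visit 20.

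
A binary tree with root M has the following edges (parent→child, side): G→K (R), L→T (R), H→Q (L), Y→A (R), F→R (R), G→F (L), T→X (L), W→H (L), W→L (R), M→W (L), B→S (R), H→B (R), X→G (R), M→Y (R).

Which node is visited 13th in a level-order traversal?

Level-order visits nodes level by level from the root, left to right within each level.
Level 0: M
Level 1: W, Y
Level 2: H, L, A
Level 3: Q, B, T
Level 4: S, X
Level 5: G
Level 6: F, K
Level 7: R
Full level-order sequence: M, W, Y, H, L, A, Q, B, T, S, X, G, F, K, R.

F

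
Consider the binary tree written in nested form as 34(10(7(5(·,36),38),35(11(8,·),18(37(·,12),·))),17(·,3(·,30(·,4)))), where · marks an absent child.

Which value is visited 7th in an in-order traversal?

In-order visits the left subtree, then the node, then the right subtree.
At 34: go left to 10.
  At 10: go left to 7.
    At 7: go left to 5.
      At 5: no left child.
      Visit 5.
      At 5: go right to 36.
        36 is a leaf — visit 36.
    Visit 7.
    At 7: go right to 38.
      38 is a leaf — visit 38.
  Visit 10.
  At 10: go right to 35.
    At 35: go left to 11.
      At 11: go left to 8.
        8 is a leaf — visit 8.
      Visit 11.
      At 11: no right child.
    Visit 35.
    At 35: go right to 18.
      At 18: go left to 37.
        At 37: no left child.
        Visit 37.
        At 37: go right to 12.
          12 is a leaf — visit 12.
      Visit 18.
      At 18: no right child.
Visit 34.
At 34: go right to 17.
  At 17: no left child.
  Visit 17.
  At 17: go right to 3.
    At 3: no left child.
    Visit 3.
    At 3: go right to 30.
      At 30: no left child.
      Visit 30.
      At 30: go right to 4.
        4 is a leaf — visit 4.
Full in-order sequence: 5, 36, 7, 38, 10, 8, 11, 35, 37, 12, 18, 34, 17, 3, 30, 4.

11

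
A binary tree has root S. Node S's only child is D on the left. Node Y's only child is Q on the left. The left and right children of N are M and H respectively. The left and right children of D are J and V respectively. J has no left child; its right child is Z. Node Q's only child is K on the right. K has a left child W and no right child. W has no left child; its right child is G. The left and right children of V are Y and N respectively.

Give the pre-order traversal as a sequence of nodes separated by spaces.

S D J Z V Y Q K W G N M H

Pre-order visits the node, then its left subtree, then its right subtree.
Visit S.
At S: go left to D.
  Visit D.
  At D: go left to J.
    Visit J.
    At J: no left child.
    At J: go right to Z.
      Z is a leaf — visit Z.
  At D: go right to V.
    Visit V.
    At V: go left to Y.
      Visit Y.
      At Y: go left to Q.
        Visit Q.
        At Q: no left child.
        At Q: go right to K.
          Visit K.
          At K: go left to W.
            Visit W.
            At W: no left child.
            At W: go right to G.
              G is a leaf — visit G.
          At K: no right child.
      At Y: no right child.
    At V: go right to N.
      Visit N.
      At N: go left to M.
        M is a leaf — visit M.
      At N: go right to H.
        H is a leaf — visit H.
At S: no right child.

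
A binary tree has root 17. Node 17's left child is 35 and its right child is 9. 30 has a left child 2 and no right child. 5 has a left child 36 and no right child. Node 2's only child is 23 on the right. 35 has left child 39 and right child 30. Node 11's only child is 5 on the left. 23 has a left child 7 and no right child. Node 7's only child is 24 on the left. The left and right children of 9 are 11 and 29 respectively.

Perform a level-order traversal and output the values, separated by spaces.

Level-order visits nodes level by level from the root, left to right within each level.
Level 0: 17
Level 1: 35, 9
Level 2: 39, 30, 11, 29
Level 3: 2, 5
Level 4: 23, 36
Level 5: 7
Level 6: 24

17 35 9 39 30 11 29 2 5 23 36 7 24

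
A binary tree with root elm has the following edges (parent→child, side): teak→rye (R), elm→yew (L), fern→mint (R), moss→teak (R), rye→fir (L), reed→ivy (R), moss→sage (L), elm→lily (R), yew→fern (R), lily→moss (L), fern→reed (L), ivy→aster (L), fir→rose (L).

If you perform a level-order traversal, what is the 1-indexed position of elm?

1

Level-order visits nodes level by level from the root, left to right within each level.
Level 0: elm
Level 1: yew, lily
Level 2: fern, moss
Level 3: reed, mint, sage, teak
Level 4: ivy, rye
Level 5: aster, fir
Level 6: rose
Full level-order sequence: elm, yew, lily, fern, moss, reed, mint, sage, teak, ivy, rye, aster, fir, rose.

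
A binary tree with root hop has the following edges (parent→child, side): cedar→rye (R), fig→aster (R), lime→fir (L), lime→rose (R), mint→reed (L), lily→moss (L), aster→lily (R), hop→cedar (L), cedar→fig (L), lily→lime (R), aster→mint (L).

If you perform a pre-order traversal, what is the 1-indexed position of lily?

Pre-order visits the node, then its left subtree, then its right subtree.
Visit hop.
At hop: go left to cedar.
  Visit cedar.
  At cedar: go left to fig.
    Visit fig.
    At fig: no left child.
    At fig: go right to aster.
      Visit aster.
      At aster: go left to mint.
        Visit mint.
        At mint: go left to reed.
          reed is a leaf — visit reed.
        At mint: no right child.
      At aster: go right to lily.
        Visit lily.
        At lily: go left to moss.
          moss is a leaf — visit moss.
        At lily: go right to lime.
          Visit lime.
          At lime: go left to fir.
            fir is a leaf — visit fir.
          At lime: go right to rose.
            rose is a leaf — visit rose.
  At cedar: go right to rye.
    rye is a leaf — visit rye.
At hop: no right child.
Full pre-order sequence: hop, cedar, fig, aster, mint, reed, lily, moss, lime, fir, rose, rye.

7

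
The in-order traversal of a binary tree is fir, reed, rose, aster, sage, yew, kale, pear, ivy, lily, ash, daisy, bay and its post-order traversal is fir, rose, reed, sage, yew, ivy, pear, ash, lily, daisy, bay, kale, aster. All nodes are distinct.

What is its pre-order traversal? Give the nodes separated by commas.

aster, reed, fir, rose, kale, yew, sage, bay, daisy, lily, pear, ivy, ash

The last element of post-order is the root; it splits in-order into left and right subtrees.
Root aster: left subtree has 3 nodes {fir, reed, rose}, right has 9 {sage, yew, kale, pear, ivy, lily, ash, daisy, bay}.
  Root reed: left subtree has 1 node {fir}, right has 1 {rose}.
  Root kale: left subtree has 2 nodes {sage, yew}, right has 6 {pear, ivy, lily, ash, daisy, bay}.
    Root yew: left subtree has 1 node {sage}, right has 0 { }.
    Root bay: left subtree has 5 nodes {pear, ivy, lily, ash, daisy}, right has 0 { }.
      Root daisy: left subtree has 4 nodes {pear, ivy, lily, ash}, right has 0 { }.
        Root lily: left subtree has 2 nodes {pear, ivy}, right has 1 {ash}.
          Root pear: left subtree has 0 nodes { }, right has 1 {ivy}.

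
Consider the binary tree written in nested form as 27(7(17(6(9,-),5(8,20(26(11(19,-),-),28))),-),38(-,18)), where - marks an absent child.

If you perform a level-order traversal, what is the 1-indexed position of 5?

Level-order visits nodes level by level from the root, left to right within each level.
Level 0: 27
Level 1: 7, 38
Level 2: 17, 18
Level 3: 6, 5
Level 4: 9, 8, 20
Level 5: 26, 28
Level 6: 11
Level 7: 19
Full level-order sequence: 27, 7, 38, 17, 18, 6, 5, 9, 8, 20, 26, 28, 11, 19.

7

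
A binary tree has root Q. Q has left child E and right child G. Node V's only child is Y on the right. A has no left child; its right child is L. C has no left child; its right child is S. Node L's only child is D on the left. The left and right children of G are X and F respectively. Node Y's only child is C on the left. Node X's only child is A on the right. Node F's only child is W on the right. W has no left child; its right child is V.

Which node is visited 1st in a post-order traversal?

Post-order visits the left subtree, then the right subtree, then the node.
At Q: go left to E.
  E is a leaf — visit E.
At Q: go right to G.
  At G: go left to X.
    At X: no left child.
    At X: go right to A.
      At A: no left child.
      At A: go right to L.
        At L: go left to D.
          D is a leaf — visit D.
        At L: no right child.
        Visit L.
      Visit A.
    Visit X.
  At G: go right to F.
    At F: no left child.
    At F: go right to W.
      At W: no left child.
      At W: go right to V.
        At V: no left child.
        At V: go right to Y.
          At Y: go left to C.
            At C: no left child.
            At C: go right to S.
              S is a leaf — visit S.
            Visit C.
          At Y: no right child.
          Visit Y.
        Visit V.
      Visit W.
    Visit F.
  Visit G.
Visit Q.
Full post-order sequence: E, D, L, A, X, S, C, Y, V, W, F, G, Q.

E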